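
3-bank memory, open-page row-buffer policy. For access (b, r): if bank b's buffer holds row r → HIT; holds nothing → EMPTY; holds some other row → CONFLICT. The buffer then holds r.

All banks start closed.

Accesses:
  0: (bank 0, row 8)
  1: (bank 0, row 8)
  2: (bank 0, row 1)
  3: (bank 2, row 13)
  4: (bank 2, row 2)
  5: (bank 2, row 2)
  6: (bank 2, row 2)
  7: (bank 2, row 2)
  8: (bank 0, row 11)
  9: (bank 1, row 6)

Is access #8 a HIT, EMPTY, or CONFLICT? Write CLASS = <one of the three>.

#0 (0,8) E
#1 (0,8) H  (was 8)
#2 (0,1) C  (was 8)
#3 (2,13) E
#4 (2,2) C  (was 13)
#5 (2,2) H  (was 2)
#6 (2,2) H  (was 2)
#7 (2,2) H  (was 2)
#8 (0,11) C  (was 1)
#9 (1,6) E

CLASS = CONFLICT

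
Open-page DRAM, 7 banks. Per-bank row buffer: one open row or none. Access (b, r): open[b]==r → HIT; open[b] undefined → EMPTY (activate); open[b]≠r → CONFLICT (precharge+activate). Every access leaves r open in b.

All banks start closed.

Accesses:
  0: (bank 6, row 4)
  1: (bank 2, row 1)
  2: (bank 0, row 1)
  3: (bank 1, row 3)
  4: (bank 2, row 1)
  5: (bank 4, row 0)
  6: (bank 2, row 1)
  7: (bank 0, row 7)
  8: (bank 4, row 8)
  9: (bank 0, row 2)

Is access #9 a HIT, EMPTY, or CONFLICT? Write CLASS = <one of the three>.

CLASS = CONFLICT

step 0: bank6 None->4 [EMPTY]
step 1: bank2 None->1 [EMPTY]
step 2: bank0 None->1 [EMPTY]
step 3: bank1 None->3 [EMPTY]
step 4: bank2 1->1 [HIT]
step 5: bank4 None->0 [EMPTY]
step 6: bank2 1->1 [HIT]
step 7: bank0 1->7 [CONFLICT]
step 8: bank4 0->8 [CONFLICT]
step 9: bank0 7->2 [CONFLICT]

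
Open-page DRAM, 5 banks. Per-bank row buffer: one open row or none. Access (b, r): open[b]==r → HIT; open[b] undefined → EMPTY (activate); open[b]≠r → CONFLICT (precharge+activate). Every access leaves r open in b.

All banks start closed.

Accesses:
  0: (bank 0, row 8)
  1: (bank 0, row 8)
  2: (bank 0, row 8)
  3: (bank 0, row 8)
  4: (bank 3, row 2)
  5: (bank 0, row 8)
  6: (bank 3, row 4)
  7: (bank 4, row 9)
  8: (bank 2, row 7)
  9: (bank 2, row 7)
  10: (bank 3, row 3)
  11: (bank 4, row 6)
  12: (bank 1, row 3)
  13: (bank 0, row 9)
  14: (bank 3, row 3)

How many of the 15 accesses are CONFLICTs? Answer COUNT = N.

0: bank 0 row 8 — prev None → EMPTY
1: bank 0 row 8 — prev 8 → HIT
2: bank 0 row 8 — prev 8 → HIT
3: bank 0 row 8 — prev 8 → HIT
4: bank 3 row 2 — prev None → EMPTY
5: bank 0 row 8 — prev 8 → HIT
6: bank 3 row 4 — prev 2 → CONFLICT
7: bank 4 row 9 — prev None → EMPTY
8: bank 2 row 7 — prev None → EMPTY
9: bank 2 row 7 — prev 7 → HIT
10: bank 3 row 3 — prev 4 → CONFLICT
11: bank 4 row 6 — prev 9 → CONFLICT
12: bank 1 row 3 — prev None → EMPTY
13: bank 0 row 9 — prev 8 → CONFLICT
14: bank 3 row 3 — prev 3 → HIT

COUNT = 4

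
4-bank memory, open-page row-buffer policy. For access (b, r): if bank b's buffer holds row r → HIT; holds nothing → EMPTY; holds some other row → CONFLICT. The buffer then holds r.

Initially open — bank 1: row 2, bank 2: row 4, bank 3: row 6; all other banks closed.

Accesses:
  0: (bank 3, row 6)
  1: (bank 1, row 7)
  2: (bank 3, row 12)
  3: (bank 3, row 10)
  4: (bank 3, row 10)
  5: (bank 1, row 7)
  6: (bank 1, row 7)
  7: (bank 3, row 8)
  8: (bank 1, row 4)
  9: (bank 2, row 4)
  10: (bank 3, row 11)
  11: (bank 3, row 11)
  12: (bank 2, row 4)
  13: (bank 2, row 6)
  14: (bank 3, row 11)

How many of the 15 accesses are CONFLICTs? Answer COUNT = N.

step 0: bank3 6->6 [HIT]
step 1: bank1 2->7 [CONFLICT]
step 2: bank3 6->12 [CONFLICT]
step 3: bank3 12->10 [CONFLICT]
step 4: bank3 10->10 [HIT]
step 5: bank1 7->7 [HIT]
step 6: bank1 7->7 [HIT]
step 7: bank3 10->8 [CONFLICT]
step 8: bank1 7->4 [CONFLICT]
step 9: bank2 4->4 [HIT]
step 10: bank3 8->11 [CONFLICT]
step 11: bank3 11->11 [HIT]
step 12: bank2 4->4 [HIT]
step 13: bank2 4->6 [CONFLICT]
step 14: bank3 11->11 [HIT]

COUNT = 7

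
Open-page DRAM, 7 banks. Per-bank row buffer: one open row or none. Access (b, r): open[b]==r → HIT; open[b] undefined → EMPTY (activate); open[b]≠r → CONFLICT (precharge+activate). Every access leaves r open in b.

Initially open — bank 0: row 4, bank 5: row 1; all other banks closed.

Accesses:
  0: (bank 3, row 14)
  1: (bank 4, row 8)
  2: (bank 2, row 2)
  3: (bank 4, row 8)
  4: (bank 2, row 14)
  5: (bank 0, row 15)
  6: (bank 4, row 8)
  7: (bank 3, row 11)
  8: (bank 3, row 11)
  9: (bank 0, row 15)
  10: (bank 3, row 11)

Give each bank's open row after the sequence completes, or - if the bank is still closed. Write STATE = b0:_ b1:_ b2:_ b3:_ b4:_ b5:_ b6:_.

STATE = b0:15 b1:- b2:14 b3:11 b4:8 b5:1 b6:-

step 0: bank3 None->14 [EMPTY]
step 1: bank4 None->8 [EMPTY]
step 2: bank2 None->2 [EMPTY]
step 3: bank4 8->8 [HIT]
step 4: bank2 2->14 [CONFLICT]
step 5: bank0 4->15 [CONFLICT]
step 6: bank4 8->8 [HIT]
step 7: bank3 14->11 [CONFLICT]
step 8: bank3 11->11 [HIT]
step 9: bank0 15->15 [HIT]
step 10: bank3 11->11 [HIT]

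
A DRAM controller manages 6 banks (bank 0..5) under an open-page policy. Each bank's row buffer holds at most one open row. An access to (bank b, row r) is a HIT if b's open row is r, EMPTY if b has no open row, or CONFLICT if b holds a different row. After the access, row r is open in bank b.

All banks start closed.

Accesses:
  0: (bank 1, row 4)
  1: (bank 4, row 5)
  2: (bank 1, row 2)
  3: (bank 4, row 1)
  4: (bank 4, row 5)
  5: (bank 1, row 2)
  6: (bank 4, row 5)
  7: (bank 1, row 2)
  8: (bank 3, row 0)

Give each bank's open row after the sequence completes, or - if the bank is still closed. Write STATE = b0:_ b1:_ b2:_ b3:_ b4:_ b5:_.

STATE = b0:- b1:2 b2:- b3:0 b4:5 b5:-

#0 (1,4) E
#1 (4,5) E
#2 (1,2) C  (was 4)
#3 (4,1) C  (was 5)
#4 (4,5) C  (was 1)
#5 (1,2) H  (was 2)
#6 (4,5) H  (was 5)
#7 (1,2) H  (was 2)
#8 (3,0) E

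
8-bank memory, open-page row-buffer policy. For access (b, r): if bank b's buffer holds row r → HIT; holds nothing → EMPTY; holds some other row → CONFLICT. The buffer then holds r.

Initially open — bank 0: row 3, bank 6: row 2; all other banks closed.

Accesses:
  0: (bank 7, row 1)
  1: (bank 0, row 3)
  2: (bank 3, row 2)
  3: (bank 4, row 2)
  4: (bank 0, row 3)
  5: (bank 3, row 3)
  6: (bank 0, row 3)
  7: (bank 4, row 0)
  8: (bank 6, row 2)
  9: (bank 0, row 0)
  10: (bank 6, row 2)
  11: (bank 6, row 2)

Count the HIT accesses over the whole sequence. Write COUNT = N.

COUNT = 6

0: bank 7 row 1 — prev None → EMPTY
1: bank 0 row 3 — prev 3 → HIT
2: bank 3 row 2 — prev None → EMPTY
3: bank 4 row 2 — prev None → EMPTY
4: bank 0 row 3 — prev 3 → HIT
5: bank 3 row 3 — prev 2 → CONFLICT
6: bank 0 row 3 — prev 3 → HIT
7: bank 4 row 0 — prev 2 → CONFLICT
8: bank 6 row 2 — prev 2 → HIT
9: bank 0 row 0 — prev 3 → CONFLICT
10: bank 6 row 2 — prev 2 → HIT
11: bank 6 row 2 — prev 2 → HIT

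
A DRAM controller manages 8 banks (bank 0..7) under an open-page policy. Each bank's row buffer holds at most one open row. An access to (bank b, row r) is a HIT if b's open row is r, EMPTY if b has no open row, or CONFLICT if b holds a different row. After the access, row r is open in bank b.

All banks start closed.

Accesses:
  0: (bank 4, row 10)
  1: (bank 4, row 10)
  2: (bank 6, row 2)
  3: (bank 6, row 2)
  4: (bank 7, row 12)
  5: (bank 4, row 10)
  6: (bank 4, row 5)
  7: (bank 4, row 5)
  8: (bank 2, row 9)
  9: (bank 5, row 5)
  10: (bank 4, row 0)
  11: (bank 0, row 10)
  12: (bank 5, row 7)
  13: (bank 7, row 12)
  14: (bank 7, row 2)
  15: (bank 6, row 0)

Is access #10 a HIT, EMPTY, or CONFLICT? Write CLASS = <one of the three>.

CLASS = CONFLICT

#0 (4,10) E
#1 (4,10) H  (was 10)
#2 (6,2) E
#3 (6,2) H  (was 2)
#4 (7,12) E
#5 (4,10) H  (was 10)
#6 (4,5) C  (was 10)
#7 (4,5) H  (was 5)
#8 (2,9) E
#9 (5,5) E
#10 (4,0) C  (was 5)
#11 (0,10) E
#12 (5,7) C  (was 5)
#13 (7,12) H  (was 12)
#14 (7,2) C  (was 12)
#15 (6,0) C  (was 2)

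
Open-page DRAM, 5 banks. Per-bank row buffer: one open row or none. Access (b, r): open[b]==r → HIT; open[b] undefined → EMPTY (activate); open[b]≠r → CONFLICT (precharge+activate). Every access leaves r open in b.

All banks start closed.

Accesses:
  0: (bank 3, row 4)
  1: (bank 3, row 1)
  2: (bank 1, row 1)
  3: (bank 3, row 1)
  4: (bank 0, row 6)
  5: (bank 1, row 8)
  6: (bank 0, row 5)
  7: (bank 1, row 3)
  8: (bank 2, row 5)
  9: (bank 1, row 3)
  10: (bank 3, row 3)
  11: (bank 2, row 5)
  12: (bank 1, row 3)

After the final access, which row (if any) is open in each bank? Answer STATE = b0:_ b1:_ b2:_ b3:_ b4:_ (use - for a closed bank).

#0 (3,4) E
#1 (3,1) C  (was 4)
#2 (1,1) E
#3 (3,1) H  (was 1)
#4 (0,6) E
#5 (1,8) C  (was 1)
#6 (0,5) C  (was 6)
#7 (1,3) C  (was 8)
#8 (2,5) E
#9 (1,3) H  (was 3)
#10 (3,3) C  (was 1)
#11 (2,5) H  (was 5)
#12 (1,3) H  (was 3)

STATE = b0:5 b1:3 b2:5 b3:3 b4:-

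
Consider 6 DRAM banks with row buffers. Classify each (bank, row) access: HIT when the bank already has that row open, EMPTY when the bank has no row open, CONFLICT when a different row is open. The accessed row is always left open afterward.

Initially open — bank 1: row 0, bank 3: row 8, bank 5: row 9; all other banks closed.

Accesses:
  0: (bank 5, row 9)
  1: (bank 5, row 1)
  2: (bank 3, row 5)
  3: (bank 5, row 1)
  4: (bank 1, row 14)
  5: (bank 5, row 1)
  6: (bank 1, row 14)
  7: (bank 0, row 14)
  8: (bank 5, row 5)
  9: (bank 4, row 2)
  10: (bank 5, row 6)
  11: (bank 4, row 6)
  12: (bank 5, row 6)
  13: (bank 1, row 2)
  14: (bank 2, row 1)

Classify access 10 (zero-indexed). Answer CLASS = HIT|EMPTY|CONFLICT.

step 0: bank5 9->9 [HIT]
step 1: bank5 9->1 [CONFLICT]
step 2: bank3 8->5 [CONFLICT]
step 3: bank5 1->1 [HIT]
step 4: bank1 0->14 [CONFLICT]
step 5: bank5 1->1 [HIT]
step 6: bank1 14->14 [HIT]
step 7: bank0 None->14 [EMPTY]
step 8: bank5 1->5 [CONFLICT]
step 9: bank4 None->2 [EMPTY]
step 10: bank5 5->6 [CONFLICT]
step 11: bank4 2->6 [CONFLICT]
step 12: bank5 6->6 [HIT]
step 13: bank1 14->2 [CONFLICT]
step 14: bank2 None->1 [EMPTY]

CLASS = CONFLICT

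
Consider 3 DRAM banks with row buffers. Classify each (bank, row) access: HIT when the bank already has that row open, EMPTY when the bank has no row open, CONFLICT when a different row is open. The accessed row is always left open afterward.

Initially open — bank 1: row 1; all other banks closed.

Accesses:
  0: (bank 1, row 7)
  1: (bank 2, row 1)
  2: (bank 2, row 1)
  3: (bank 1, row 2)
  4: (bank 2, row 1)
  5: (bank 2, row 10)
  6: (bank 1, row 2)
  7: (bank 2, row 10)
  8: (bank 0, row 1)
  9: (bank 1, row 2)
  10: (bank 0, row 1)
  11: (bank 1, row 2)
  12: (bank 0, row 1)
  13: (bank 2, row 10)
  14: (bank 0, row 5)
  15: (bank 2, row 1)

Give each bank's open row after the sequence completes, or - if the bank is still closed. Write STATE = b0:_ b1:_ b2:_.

STATE = b0:5 b1:2 b2:1

0: bank 1 row 7 — prev 1 → CONFLICT
1: bank 2 row 1 — prev None → EMPTY
2: bank 2 row 1 — prev 1 → HIT
3: bank 1 row 2 — prev 7 → CONFLICT
4: bank 2 row 1 — prev 1 → HIT
5: bank 2 row 10 — prev 1 → CONFLICT
6: bank 1 row 2 — prev 2 → HIT
7: bank 2 row 10 — prev 10 → HIT
8: bank 0 row 1 — prev None → EMPTY
9: bank 1 row 2 — prev 2 → HIT
10: bank 0 row 1 — prev 1 → HIT
11: bank 1 row 2 — prev 2 → HIT
12: bank 0 row 1 — prev 1 → HIT
13: bank 2 row 10 — prev 10 → HIT
14: bank 0 row 5 — prev 1 → CONFLICT
15: bank 2 row 1 — prev 10 → CONFLICT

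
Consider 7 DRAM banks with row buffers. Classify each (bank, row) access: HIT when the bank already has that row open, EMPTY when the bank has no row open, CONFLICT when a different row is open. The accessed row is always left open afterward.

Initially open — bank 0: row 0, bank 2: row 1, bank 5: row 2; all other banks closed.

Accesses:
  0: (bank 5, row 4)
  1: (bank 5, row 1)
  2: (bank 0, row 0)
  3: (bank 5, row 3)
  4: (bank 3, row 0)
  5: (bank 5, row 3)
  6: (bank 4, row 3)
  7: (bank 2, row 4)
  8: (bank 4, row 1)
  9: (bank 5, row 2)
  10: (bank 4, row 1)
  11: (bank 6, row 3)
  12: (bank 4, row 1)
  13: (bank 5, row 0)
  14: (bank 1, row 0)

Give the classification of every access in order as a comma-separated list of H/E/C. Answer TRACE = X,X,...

TRACE = C,C,H,C,E,H,E,C,C,C,H,E,H,C,E

  [0] b5 r4: had r2 ⇒ C
  [1] b5 r1: had r4 ⇒ C
  [2] b0 r0: had r0 ⇒ H
  [3] b5 r3: had r1 ⇒ C
  [4] b3 r0: no row ⇒ E
  [5] b5 r3: had r3 ⇒ H
  [6] b4 r3: no row ⇒ E
  [7] b2 r4: had r1 ⇒ C
  [8] b4 r1: had r3 ⇒ C
  [9] b5 r2: had r3 ⇒ C
  [10] b4 r1: had r1 ⇒ H
  [11] b6 r3: no row ⇒ E
  [12] b4 r1: had r1 ⇒ H
  [13] b5 r0: had r2 ⇒ C
  [14] b1 r0: no row ⇒ E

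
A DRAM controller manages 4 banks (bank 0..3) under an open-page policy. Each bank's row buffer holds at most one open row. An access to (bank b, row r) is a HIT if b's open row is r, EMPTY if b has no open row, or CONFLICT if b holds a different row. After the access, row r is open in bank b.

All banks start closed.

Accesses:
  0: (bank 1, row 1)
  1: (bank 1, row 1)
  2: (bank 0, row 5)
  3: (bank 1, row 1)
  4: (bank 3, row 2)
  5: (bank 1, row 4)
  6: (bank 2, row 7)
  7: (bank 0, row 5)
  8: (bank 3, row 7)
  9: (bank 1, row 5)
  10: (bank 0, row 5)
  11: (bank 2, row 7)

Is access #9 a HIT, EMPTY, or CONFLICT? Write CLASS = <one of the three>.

CLASS = CONFLICT

step 0: bank1 None->1 [EMPTY]
step 1: bank1 1->1 [HIT]
step 2: bank0 None->5 [EMPTY]
step 3: bank1 1->1 [HIT]
step 4: bank3 None->2 [EMPTY]
step 5: bank1 1->4 [CONFLICT]
step 6: bank2 None->7 [EMPTY]
step 7: bank0 5->5 [HIT]
step 8: bank3 2->7 [CONFLICT]
step 9: bank1 4->5 [CONFLICT]
step 10: bank0 5->5 [HIT]
step 11: bank2 7->7 [HIT]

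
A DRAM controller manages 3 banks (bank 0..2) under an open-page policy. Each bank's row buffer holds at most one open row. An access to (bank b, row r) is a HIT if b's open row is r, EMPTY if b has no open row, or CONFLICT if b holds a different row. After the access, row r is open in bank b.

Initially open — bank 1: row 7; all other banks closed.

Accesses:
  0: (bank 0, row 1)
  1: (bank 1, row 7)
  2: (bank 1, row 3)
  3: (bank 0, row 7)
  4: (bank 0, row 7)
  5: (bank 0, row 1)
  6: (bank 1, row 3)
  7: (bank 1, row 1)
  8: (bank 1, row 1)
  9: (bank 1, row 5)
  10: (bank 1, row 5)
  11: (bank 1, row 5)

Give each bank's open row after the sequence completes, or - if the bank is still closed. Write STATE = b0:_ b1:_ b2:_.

STATE = b0:1 b1:5 b2:-

step 0: bank0 None->1 [EMPTY]
step 1: bank1 7->7 [HIT]
step 2: bank1 7->3 [CONFLICT]
step 3: bank0 1->7 [CONFLICT]
step 4: bank0 7->7 [HIT]
step 5: bank0 7->1 [CONFLICT]
step 6: bank1 3->3 [HIT]
step 7: bank1 3->1 [CONFLICT]
step 8: bank1 1->1 [HIT]
step 9: bank1 1->5 [CONFLICT]
step 10: bank1 5->5 [HIT]
step 11: bank1 5->5 [HIT]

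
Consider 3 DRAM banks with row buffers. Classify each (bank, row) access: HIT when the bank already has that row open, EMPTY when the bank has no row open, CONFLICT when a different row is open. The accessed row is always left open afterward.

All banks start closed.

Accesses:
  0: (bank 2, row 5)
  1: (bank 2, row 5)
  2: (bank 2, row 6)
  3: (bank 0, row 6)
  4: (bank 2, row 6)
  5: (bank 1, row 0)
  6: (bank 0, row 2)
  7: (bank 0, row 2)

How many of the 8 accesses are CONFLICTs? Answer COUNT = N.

COUNT = 2

step 0: bank2 None->5 [EMPTY]
step 1: bank2 5->5 [HIT]
step 2: bank2 5->6 [CONFLICT]
step 3: bank0 None->6 [EMPTY]
step 4: bank2 6->6 [HIT]
step 5: bank1 None->0 [EMPTY]
step 6: bank0 6->2 [CONFLICT]
step 7: bank0 2->2 [HIT]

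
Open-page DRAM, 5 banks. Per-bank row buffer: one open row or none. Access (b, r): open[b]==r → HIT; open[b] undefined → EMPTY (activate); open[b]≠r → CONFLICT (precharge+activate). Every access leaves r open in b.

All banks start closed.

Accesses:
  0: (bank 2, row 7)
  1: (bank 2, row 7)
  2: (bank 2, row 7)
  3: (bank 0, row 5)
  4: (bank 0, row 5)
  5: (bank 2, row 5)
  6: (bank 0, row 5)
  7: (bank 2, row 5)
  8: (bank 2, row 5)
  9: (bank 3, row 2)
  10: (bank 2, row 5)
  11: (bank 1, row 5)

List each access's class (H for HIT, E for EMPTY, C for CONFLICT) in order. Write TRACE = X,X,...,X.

TRACE = E,H,H,E,H,C,H,H,H,E,H,E

step 0: bank2 None->7 [EMPTY]
step 1: bank2 7->7 [HIT]
step 2: bank2 7->7 [HIT]
step 3: bank0 None->5 [EMPTY]
step 4: bank0 5->5 [HIT]
step 5: bank2 7->5 [CONFLICT]
step 6: bank0 5->5 [HIT]
step 7: bank2 5->5 [HIT]
step 8: bank2 5->5 [HIT]
step 9: bank3 None->2 [EMPTY]
step 10: bank2 5->5 [HIT]
step 11: bank1 None->5 [EMPTY]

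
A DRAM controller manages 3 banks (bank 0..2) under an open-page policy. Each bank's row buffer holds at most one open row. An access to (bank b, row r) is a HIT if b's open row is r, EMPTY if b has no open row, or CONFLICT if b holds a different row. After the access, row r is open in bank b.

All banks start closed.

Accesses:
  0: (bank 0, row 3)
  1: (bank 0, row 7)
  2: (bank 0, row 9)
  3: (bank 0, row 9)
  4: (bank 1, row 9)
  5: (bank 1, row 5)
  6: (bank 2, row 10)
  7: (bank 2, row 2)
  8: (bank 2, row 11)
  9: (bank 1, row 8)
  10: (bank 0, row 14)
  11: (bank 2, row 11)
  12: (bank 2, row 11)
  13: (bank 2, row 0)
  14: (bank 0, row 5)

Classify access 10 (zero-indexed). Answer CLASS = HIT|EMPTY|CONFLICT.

CLASS = CONFLICT

  [0] b0 r3: no row ⇒ E
  [1] b0 r7: had r3 ⇒ C
  [2] b0 r9: had r7 ⇒ C
  [3] b0 r9: had r9 ⇒ H
  [4] b1 r9: no row ⇒ E
  [5] b1 r5: had r9 ⇒ C
  [6] b2 r10: no row ⇒ E
  [7] b2 r2: had r10 ⇒ C
  [8] b2 r11: had r2 ⇒ C
  [9] b1 r8: had r5 ⇒ C
  [10] b0 r14: had r9 ⇒ C
  [11] b2 r11: had r11 ⇒ H
  [12] b2 r11: had r11 ⇒ H
  [13] b2 r0: had r11 ⇒ C
  [14] b0 r5: had r14 ⇒ C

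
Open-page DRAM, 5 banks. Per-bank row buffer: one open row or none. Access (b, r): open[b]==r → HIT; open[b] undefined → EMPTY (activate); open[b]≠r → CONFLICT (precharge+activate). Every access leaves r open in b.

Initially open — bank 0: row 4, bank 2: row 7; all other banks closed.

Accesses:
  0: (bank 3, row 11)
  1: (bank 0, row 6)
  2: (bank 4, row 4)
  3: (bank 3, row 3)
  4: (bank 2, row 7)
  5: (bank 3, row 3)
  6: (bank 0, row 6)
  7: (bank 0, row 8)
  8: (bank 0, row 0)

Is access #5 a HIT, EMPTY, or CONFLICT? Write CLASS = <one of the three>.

step 0: bank3 None->11 [EMPTY]
step 1: bank0 4->6 [CONFLICT]
step 2: bank4 None->4 [EMPTY]
step 3: bank3 11->3 [CONFLICT]
step 4: bank2 7->7 [HIT]
step 5: bank3 3->3 [HIT]
step 6: bank0 6->6 [HIT]
step 7: bank0 6->8 [CONFLICT]
step 8: bank0 8->0 [CONFLICT]

CLASS = HIT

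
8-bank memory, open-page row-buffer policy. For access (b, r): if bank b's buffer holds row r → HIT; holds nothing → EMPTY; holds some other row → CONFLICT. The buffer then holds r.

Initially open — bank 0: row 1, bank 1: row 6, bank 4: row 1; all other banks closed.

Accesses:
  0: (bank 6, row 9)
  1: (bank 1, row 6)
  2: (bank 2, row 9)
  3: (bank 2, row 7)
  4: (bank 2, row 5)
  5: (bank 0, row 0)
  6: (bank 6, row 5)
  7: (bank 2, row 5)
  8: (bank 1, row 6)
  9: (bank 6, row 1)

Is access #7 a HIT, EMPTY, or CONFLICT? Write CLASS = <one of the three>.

CLASS = HIT

#0 (6,9) E
#1 (1,6) H  (was 6)
#2 (2,9) E
#3 (2,7) C  (was 9)
#4 (2,5) C  (was 7)
#5 (0,0) C  (was 1)
#6 (6,5) C  (was 9)
#7 (2,5) H  (was 5)
#8 (1,6) H  (was 6)
#9 (6,1) C  (was 5)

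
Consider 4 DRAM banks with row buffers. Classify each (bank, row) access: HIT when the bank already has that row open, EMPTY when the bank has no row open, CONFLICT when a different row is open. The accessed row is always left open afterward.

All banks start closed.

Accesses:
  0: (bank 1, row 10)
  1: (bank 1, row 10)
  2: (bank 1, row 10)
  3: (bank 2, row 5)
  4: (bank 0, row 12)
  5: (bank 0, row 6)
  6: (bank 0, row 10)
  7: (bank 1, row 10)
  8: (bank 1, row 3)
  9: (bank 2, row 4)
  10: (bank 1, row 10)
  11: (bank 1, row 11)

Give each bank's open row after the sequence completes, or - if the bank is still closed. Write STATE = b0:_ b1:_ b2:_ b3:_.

#0 (1,10) E
#1 (1,10) H  (was 10)
#2 (1,10) H  (was 10)
#3 (2,5) E
#4 (0,12) E
#5 (0,6) C  (was 12)
#6 (0,10) C  (was 6)
#7 (1,10) H  (was 10)
#8 (1,3) C  (was 10)
#9 (2,4) C  (was 5)
#10 (1,10) C  (was 3)
#11 (1,11) C  (was 10)

STATE = b0:10 b1:11 b2:4 b3:-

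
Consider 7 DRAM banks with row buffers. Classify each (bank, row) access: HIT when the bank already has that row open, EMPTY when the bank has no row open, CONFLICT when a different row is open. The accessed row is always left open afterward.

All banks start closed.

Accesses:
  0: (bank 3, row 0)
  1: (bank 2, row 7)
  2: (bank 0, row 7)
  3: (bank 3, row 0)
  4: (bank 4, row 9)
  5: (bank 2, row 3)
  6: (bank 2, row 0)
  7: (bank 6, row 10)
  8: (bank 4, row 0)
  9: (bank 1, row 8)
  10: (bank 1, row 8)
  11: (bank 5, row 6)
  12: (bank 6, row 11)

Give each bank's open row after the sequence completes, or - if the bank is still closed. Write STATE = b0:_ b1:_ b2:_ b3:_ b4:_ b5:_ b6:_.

  [0] b3 r0: no row ⇒ E
  [1] b2 r7: no row ⇒ E
  [2] b0 r7: no row ⇒ E
  [3] b3 r0: had r0 ⇒ H
  [4] b4 r9: no row ⇒ E
  [5] b2 r3: had r7 ⇒ C
  [6] b2 r0: had r3 ⇒ C
  [7] b6 r10: no row ⇒ E
  [8] b4 r0: had r9 ⇒ C
  [9] b1 r8: no row ⇒ E
  [10] b1 r8: had r8 ⇒ H
  [11] b5 r6: no row ⇒ E
  [12] b6 r11: had r10 ⇒ C

STATE = b0:7 b1:8 b2:0 b3:0 b4:0 b5:6 b6:11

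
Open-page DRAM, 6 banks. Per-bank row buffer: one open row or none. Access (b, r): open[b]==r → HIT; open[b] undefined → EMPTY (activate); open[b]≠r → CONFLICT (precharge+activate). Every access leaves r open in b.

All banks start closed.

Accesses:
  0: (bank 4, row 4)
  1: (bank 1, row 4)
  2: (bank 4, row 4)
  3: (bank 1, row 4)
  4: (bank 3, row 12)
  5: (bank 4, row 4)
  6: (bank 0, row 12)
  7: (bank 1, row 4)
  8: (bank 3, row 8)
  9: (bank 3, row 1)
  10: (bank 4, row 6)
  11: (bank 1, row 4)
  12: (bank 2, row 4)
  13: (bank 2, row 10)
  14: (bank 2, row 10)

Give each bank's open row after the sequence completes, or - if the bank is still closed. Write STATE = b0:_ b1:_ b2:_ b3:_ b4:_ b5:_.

STATE = b0:12 b1:4 b2:10 b3:1 b4:6 b5:-

0: bank 4 row 4 — prev None → EMPTY
1: bank 1 row 4 — prev None → EMPTY
2: bank 4 row 4 — prev 4 → HIT
3: bank 1 row 4 — prev 4 → HIT
4: bank 3 row 12 — prev None → EMPTY
5: bank 4 row 4 — prev 4 → HIT
6: bank 0 row 12 — prev None → EMPTY
7: bank 1 row 4 — prev 4 → HIT
8: bank 3 row 8 — prev 12 → CONFLICT
9: bank 3 row 1 — prev 8 → CONFLICT
10: bank 4 row 6 — prev 4 → CONFLICT
11: bank 1 row 4 — prev 4 → HIT
12: bank 2 row 4 — prev None → EMPTY
13: bank 2 row 10 — prev 4 → CONFLICT
14: bank 2 row 10 — prev 10 → HIT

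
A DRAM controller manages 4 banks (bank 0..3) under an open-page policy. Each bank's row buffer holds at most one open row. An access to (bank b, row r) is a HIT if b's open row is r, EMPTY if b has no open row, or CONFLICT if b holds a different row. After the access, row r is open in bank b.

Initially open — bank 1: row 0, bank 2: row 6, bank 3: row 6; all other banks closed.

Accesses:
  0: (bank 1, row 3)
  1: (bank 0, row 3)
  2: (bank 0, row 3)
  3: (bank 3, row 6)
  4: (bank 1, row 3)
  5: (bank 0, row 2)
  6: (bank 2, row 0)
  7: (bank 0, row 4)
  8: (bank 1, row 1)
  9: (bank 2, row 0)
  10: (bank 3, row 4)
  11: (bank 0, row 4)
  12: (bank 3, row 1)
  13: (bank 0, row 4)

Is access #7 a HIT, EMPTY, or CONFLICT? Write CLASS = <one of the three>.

step 0: bank1 0->3 [CONFLICT]
step 1: bank0 None->3 [EMPTY]
step 2: bank0 3->3 [HIT]
step 3: bank3 6->6 [HIT]
step 4: bank1 3->3 [HIT]
step 5: bank0 3->2 [CONFLICT]
step 6: bank2 6->0 [CONFLICT]
step 7: bank0 2->4 [CONFLICT]
step 8: bank1 3->1 [CONFLICT]
step 9: bank2 0->0 [HIT]
step 10: bank3 6->4 [CONFLICT]
step 11: bank0 4->4 [HIT]
step 12: bank3 4->1 [CONFLICT]
step 13: bank0 4->4 [HIT]

CLASS = CONFLICT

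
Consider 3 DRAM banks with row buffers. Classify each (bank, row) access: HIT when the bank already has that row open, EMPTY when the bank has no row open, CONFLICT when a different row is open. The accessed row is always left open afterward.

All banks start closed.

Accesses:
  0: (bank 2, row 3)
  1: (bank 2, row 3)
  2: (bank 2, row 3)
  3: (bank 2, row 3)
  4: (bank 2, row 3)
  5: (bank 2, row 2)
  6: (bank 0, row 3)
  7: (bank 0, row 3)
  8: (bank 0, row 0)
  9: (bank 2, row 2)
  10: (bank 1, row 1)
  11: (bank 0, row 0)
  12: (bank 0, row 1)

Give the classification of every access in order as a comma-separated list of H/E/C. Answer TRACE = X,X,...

  [0] b2 r3: no row ⇒ E
  [1] b2 r3: had r3 ⇒ H
  [2] b2 r3: had r3 ⇒ H
  [3] b2 r3: had r3 ⇒ H
  [4] b2 r3: had r3 ⇒ H
  [5] b2 r2: had r3 ⇒ C
  [6] b0 r3: no row ⇒ E
  [7] b0 r3: had r3 ⇒ H
  [8] b0 r0: had r3 ⇒ C
  [9] b2 r2: had r2 ⇒ H
  [10] b1 r1: no row ⇒ E
  [11] b0 r0: had r0 ⇒ H
  [12] b0 r1: had r0 ⇒ C

TRACE = E,H,H,H,H,C,E,H,C,H,E,H,C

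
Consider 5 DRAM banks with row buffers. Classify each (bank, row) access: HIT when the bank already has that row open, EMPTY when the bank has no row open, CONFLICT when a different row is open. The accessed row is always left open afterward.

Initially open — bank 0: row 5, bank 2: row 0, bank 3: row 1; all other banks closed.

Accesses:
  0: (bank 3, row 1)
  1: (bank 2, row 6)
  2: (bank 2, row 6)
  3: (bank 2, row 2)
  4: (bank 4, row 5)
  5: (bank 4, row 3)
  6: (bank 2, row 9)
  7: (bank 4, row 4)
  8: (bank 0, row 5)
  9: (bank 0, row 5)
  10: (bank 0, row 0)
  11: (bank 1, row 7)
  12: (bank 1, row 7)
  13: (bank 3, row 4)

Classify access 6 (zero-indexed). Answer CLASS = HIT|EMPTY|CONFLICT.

0: bank 3 row 1 — prev 1 → HIT
1: bank 2 row 6 — prev 0 → CONFLICT
2: bank 2 row 6 — prev 6 → HIT
3: bank 2 row 2 — prev 6 → CONFLICT
4: bank 4 row 5 — prev None → EMPTY
5: bank 4 row 3 — prev 5 → CONFLICT
6: bank 2 row 9 — prev 2 → CONFLICT
7: bank 4 row 4 — prev 3 → CONFLICT
8: bank 0 row 5 — prev 5 → HIT
9: bank 0 row 5 — prev 5 → HIT
10: bank 0 row 0 — prev 5 → CONFLICT
11: bank 1 row 7 — prev None → EMPTY
12: bank 1 row 7 — prev 7 → HIT
13: bank 3 row 4 — prev 1 → CONFLICT

CLASS = CONFLICT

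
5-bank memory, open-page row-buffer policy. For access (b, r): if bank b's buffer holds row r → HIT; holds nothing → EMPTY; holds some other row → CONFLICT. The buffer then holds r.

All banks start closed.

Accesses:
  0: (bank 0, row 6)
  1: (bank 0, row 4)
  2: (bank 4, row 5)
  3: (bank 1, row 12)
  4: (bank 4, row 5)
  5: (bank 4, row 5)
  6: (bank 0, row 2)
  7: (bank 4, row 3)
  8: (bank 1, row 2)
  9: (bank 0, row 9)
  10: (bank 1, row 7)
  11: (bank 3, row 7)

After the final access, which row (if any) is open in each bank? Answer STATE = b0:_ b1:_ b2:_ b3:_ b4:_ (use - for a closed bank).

STATE = b0:9 b1:7 b2:- b3:7 b4:3

#0 (0,6) E
#1 (0,4) C  (was 6)
#2 (4,5) E
#3 (1,12) E
#4 (4,5) H  (was 5)
#5 (4,5) H  (was 5)
#6 (0,2) C  (was 4)
#7 (4,3) C  (was 5)
#8 (1,2) C  (was 12)
#9 (0,9) C  (was 2)
#10 (1,7) C  (was 2)
#11 (3,7) E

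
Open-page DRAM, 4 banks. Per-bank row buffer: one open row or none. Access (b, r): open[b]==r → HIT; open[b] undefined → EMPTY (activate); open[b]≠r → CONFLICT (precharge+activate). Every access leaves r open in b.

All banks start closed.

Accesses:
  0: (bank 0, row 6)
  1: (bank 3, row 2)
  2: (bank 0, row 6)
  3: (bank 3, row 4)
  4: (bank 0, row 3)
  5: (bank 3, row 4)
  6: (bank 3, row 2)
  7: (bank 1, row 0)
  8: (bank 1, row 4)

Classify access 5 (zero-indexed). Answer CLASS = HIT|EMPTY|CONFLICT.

CLASS = HIT

step 0: bank0 None->6 [EMPTY]
step 1: bank3 None->2 [EMPTY]
step 2: bank0 6->6 [HIT]
step 3: bank3 2->4 [CONFLICT]
step 4: bank0 6->3 [CONFLICT]
step 5: bank3 4->4 [HIT]
step 6: bank3 4->2 [CONFLICT]
step 7: bank1 None->0 [EMPTY]
step 8: bank1 0->4 [CONFLICT]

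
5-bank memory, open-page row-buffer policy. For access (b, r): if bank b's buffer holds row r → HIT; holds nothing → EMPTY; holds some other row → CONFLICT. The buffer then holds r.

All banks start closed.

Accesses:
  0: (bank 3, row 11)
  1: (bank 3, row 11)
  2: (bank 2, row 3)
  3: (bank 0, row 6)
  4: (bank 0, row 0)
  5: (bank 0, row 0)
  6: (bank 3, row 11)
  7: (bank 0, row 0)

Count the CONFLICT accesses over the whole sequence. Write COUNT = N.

step 0: bank3 None->11 [EMPTY]
step 1: bank3 11->11 [HIT]
step 2: bank2 None->3 [EMPTY]
step 3: bank0 None->6 [EMPTY]
step 4: bank0 6->0 [CONFLICT]
step 5: bank0 0->0 [HIT]
step 6: bank3 11->11 [HIT]
step 7: bank0 0->0 [HIT]

COUNT = 1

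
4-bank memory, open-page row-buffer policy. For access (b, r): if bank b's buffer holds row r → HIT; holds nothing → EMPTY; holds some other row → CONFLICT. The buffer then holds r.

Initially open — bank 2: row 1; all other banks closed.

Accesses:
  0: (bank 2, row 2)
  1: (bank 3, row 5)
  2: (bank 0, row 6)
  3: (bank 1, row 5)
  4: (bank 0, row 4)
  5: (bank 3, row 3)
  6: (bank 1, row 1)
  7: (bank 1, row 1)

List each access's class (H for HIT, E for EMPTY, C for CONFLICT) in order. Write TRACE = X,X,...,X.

TRACE = C,E,E,E,C,C,C,H

#0 (2,2) C  (was 1)
#1 (3,5) E
#2 (0,6) E
#3 (1,5) E
#4 (0,4) C  (was 6)
#5 (3,3) C  (was 5)
#6 (1,1) C  (was 5)
#7 (1,1) H  (was 1)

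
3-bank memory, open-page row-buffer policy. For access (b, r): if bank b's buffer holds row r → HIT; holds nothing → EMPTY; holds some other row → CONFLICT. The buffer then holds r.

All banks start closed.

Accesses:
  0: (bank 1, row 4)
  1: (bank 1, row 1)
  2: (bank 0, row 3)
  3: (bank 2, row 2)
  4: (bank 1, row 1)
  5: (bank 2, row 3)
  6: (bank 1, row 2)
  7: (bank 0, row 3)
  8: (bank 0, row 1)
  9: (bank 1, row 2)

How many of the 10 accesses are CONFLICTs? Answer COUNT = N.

  [0] b1 r4: no row ⇒ E
  [1] b1 r1: had r4 ⇒ C
  [2] b0 r3: no row ⇒ E
  [3] b2 r2: no row ⇒ E
  [4] b1 r1: had r1 ⇒ H
  [5] b2 r3: had r2 ⇒ C
  [6] b1 r2: had r1 ⇒ C
  [7] b0 r3: had r3 ⇒ H
  [8] b0 r1: had r3 ⇒ C
  [9] b1 r2: had r2 ⇒ H

COUNT = 4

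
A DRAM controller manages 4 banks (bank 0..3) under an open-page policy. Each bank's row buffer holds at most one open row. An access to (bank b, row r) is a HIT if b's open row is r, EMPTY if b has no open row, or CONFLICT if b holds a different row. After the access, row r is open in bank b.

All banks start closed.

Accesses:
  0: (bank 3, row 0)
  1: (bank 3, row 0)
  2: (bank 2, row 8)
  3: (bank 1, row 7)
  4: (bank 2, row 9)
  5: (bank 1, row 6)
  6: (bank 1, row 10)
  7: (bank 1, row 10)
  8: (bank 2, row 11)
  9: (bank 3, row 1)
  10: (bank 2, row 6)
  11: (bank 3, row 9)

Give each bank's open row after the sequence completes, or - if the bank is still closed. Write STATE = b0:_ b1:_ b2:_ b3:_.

step 0: bank3 None->0 [EMPTY]
step 1: bank3 0->0 [HIT]
step 2: bank2 None->8 [EMPTY]
step 3: bank1 None->7 [EMPTY]
step 4: bank2 8->9 [CONFLICT]
step 5: bank1 7->6 [CONFLICT]
step 6: bank1 6->10 [CONFLICT]
step 7: bank1 10->10 [HIT]
step 8: bank2 9->11 [CONFLICT]
step 9: bank3 0->1 [CONFLICT]
step 10: bank2 11->6 [CONFLICT]
step 11: bank3 1->9 [CONFLICT]

STATE = b0:- b1:10 b2:6 b3:9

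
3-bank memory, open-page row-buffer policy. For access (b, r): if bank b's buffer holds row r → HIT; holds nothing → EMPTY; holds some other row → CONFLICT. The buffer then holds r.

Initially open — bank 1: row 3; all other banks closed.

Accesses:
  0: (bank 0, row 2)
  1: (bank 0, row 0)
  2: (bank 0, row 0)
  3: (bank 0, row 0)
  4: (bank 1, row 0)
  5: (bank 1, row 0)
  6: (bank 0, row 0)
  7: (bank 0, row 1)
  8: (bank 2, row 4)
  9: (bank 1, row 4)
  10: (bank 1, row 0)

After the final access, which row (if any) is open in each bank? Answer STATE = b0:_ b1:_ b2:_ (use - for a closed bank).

step 0: bank0 None->2 [EMPTY]
step 1: bank0 2->0 [CONFLICT]
step 2: bank0 0->0 [HIT]
step 3: bank0 0->0 [HIT]
step 4: bank1 3->0 [CONFLICT]
step 5: bank1 0->0 [HIT]
step 6: bank0 0->0 [HIT]
step 7: bank0 0->1 [CONFLICT]
step 8: bank2 None->4 [EMPTY]
step 9: bank1 0->4 [CONFLICT]
step 10: bank1 4->0 [CONFLICT]

STATE = b0:1 b1:0 b2:4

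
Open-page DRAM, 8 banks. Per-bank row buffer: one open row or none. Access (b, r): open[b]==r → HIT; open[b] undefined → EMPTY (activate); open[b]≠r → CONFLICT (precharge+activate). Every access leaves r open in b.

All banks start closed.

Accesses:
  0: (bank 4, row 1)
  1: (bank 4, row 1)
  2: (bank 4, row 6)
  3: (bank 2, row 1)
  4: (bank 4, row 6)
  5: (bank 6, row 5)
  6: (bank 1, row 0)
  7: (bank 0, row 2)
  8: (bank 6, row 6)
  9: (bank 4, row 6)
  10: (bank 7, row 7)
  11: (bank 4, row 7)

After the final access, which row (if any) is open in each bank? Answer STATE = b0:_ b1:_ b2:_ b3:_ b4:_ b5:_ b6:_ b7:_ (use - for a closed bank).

STATE = b0:2 b1:0 b2:1 b3:- b4:7 b5:- b6:6 b7:7

#0 (4,1) E
#1 (4,1) H  (was 1)
#2 (4,6) C  (was 1)
#3 (2,1) E
#4 (4,6) H  (was 6)
#5 (6,5) E
#6 (1,0) E
#7 (0,2) E
#8 (6,6) C  (was 5)
#9 (4,6) H  (was 6)
#10 (7,7) E
#11 (4,7) C  (was 6)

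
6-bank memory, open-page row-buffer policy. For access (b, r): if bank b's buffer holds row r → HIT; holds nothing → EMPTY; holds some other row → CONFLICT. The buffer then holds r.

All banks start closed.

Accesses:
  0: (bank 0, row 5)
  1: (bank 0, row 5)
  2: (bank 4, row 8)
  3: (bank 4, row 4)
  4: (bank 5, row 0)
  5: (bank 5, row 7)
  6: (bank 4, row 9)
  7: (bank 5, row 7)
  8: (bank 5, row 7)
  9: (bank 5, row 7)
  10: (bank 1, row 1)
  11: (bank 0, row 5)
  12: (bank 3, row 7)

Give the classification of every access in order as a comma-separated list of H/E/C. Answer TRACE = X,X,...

TRACE = E,H,E,C,E,C,C,H,H,H,E,H,E

0: bank 0 row 5 — prev None → EMPTY
1: bank 0 row 5 — prev 5 → HIT
2: bank 4 row 8 — prev None → EMPTY
3: bank 4 row 4 — prev 8 → CONFLICT
4: bank 5 row 0 — prev None → EMPTY
5: bank 5 row 7 — prev 0 → CONFLICT
6: bank 4 row 9 — prev 4 → CONFLICT
7: bank 5 row 7 — prev 7 → HIT
8: bank 5 row 7 — prev 7 → HIT
9: bank 5 row 7 — prev 7 → HIT
10: bank 1 row 1 — prev None → EMPTY
11: bank 0 row 5 — prev 5 → HIT
12: bank 3 row 7 — prev None → EMPTY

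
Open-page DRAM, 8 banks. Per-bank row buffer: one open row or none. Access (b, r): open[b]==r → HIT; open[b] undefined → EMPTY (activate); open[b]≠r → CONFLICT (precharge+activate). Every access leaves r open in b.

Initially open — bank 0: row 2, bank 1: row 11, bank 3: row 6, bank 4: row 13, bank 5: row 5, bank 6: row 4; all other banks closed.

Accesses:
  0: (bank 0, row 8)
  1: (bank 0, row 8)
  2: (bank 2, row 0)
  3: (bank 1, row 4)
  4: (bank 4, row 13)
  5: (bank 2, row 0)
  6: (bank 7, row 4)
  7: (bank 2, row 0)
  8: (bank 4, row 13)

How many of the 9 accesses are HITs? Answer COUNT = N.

COUNT = 5

  [0] b0 r8: had r2 ⇒ C
  [1] b0 r8: had r8 ⇒ H
  [2] b2 r0: no row ⇒ E
  [3] b1 r4: had r11 ⇒ C
  [4] b4 r13: had r13 ⇒ H
  [5] b2 r0: had r0 ⇒ H
  [6] b7 r4: no row ⇒ E
  [7] b2 r0: had r0 ⇒ H
  [8] b4 r13: had r13 ⇒ H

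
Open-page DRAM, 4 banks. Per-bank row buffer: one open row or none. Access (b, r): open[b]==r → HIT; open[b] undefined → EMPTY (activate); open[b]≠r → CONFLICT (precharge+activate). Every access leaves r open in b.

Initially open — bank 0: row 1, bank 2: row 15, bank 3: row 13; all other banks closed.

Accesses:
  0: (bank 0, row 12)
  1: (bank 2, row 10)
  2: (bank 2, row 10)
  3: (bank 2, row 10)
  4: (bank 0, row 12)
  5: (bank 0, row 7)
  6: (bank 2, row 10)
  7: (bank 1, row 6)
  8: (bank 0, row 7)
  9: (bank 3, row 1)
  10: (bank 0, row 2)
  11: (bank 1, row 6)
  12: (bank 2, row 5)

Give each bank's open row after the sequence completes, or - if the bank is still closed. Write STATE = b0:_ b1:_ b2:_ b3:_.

STATE = b0:2 b1:6 b2:5 b3:1

step 0: bank0 1->12 [CONFLICT]
step 1: bank2 15->10 [CONFLICT]
step 2: bank2 10->10 [HIT]
step 3: bank2 10->10 [HIT]
step 4: bank0 12->12 [HIT]
step 5: bank0 12->7 [CONFLICT]
step 6: bank2 10->10 [HIT]
step 7: bank1 None->6 [EMPTY]
step 8: bank0 7->7 [HIT]
step 9: bank3 13->1 [CONFLICT]
step 10: bank0 7->2 [CONFLICT]
step 11: bank1 6->6 [HIT]
step 12: bank2 10->5 [CONFLICT]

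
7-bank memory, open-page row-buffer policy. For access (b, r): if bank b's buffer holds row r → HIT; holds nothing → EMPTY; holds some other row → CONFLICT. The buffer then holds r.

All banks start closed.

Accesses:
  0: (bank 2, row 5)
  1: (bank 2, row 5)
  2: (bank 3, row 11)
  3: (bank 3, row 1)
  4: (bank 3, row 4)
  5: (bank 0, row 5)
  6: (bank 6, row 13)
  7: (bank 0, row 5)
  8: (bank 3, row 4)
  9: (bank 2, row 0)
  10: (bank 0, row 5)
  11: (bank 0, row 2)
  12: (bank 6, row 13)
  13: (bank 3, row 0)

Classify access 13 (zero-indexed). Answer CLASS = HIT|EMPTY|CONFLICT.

#0 (2,5) E
#1 (2,5) H  (was 5)
#2 (3,11) E
#3 (3,1) C  (was 11)
#4 (3,4) C  (was 1)
#5 (0,5) E
#6 (6,13) E
#7 (0,5) H  (was 5)
#8 (3,4) H  (was 4)
#9 (2,0) C  (was 5)
#10 (0,5) H  (was 5)
#11 (0,2) C  (was 5)
#12 (6,13) H  (was 13)
#13 (3,0) C  (was 4)

CLASS = CONFLICT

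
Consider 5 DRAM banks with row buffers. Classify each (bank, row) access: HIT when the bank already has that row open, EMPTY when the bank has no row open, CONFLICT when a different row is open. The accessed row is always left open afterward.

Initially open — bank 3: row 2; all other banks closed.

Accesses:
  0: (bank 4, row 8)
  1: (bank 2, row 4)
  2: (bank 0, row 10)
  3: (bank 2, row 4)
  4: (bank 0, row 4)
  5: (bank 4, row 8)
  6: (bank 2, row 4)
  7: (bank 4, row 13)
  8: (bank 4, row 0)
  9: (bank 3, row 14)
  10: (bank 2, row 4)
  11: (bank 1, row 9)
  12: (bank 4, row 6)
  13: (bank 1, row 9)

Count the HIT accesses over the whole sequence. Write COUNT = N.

  [0] b4 r8: no row ⇒ E
  [1] b2 r4: no row ⇒ E
  [2] b0 r10: no row ⇒ E
  [3] b2 r4: had r4 ⇒ H
  [4] b0 r4: had r10 ⇒ C
  [5] b4 r8: had r8 ⇒ H
  [6] b2 r4: had r4 ⇒ H
  [7] b4 r13: had r8 ⇒ C
  [8] b4 r0: had r13 ⇒ C
  [9] b3 r14: had r2 ⇒ C
  [10] b2 r4: had r4 ⇒ H
  [11] b1 r9: no row ⇒ E
  [12] b4 r6: had r0 ⇒ C
  [13] b1 r9: had r9 ⇒ H

COUNT = 5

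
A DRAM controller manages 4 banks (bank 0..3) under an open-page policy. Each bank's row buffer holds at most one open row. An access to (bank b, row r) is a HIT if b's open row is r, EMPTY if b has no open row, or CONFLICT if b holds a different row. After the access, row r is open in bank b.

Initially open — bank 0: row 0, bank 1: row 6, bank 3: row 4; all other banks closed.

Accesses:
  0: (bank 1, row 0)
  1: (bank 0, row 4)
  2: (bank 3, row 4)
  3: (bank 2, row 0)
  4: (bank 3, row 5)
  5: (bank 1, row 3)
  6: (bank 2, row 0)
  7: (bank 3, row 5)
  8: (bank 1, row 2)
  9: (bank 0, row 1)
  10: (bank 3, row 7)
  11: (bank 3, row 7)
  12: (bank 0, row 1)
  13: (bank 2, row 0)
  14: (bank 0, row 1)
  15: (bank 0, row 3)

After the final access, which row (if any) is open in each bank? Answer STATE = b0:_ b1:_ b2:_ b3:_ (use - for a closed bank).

#0 (1,0) C  (was 6)
#1 (0,4) C  (was 0)
#2 (3,4) H  (was 4)
#3 (2,0) E
#4 (3,5) C  (was 4)
#5 (1,3) C  (was 0)
#6 (2,0) H  (was 0)
#7 (3,5) H  (was 5)
#8 (1,2) C  (was 3)
#9 (0,1) C  (was 4)
#10 (3,7) C  (was 5)
#11 (3,7) H  (was 7)
#12 (0,1) H  (was 1)
#13 (2,0) H  (was 0)
#14 (0,1) H  (was 1)
#15 (0,3) C  (was 1)

STATE = b0:3 b1:2 b2:0 b3:7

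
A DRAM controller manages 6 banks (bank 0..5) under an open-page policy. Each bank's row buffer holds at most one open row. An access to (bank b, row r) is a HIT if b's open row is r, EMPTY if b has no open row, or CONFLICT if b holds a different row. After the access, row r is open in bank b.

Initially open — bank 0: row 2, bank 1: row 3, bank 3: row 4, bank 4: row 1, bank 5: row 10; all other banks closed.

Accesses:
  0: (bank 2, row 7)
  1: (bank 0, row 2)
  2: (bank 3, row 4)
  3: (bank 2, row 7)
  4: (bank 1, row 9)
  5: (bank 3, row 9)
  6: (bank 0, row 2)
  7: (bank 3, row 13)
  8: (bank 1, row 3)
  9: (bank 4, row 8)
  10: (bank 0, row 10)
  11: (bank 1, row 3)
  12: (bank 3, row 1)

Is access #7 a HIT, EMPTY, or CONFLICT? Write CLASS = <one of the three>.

CLASS = CONFLICT

0: bank 2 row 7 — prev None → EMPTY
1: bank 0 row 2 — prev 2 → HIT
2: bank 3 row 4 — prev 4 → HIT
3: bank 2 row 7 — prev 7 → HIT
4: bank 1 row 9 — prev 3 → CONFLICT
5: bank 3 row 9 — prev 4 → CONFLICT
6: bank 0 row 2 — prev 2 → HIT
7: bank 3 row 13 — prev 9 → CONFLICT
8: bank 1 row 3 — prev 9 → CONFLICT
9: bank 4 row 8 — prev 1 → CONFLICT
10: bank 0 row 10 — prev 2 → CONFLICT
11: bank 1 row 3 — prev 3 → HIT
12: bank 3 row 1 — prev 13 → CONFLICT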